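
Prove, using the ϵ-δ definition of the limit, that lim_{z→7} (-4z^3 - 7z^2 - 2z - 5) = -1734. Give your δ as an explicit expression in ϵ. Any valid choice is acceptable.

Suppose ϵ > 0. We want δ > 0 such that 0 < |z − 7| < δ implies |(-4z^3 - 7z^2 - 2z - 5) + 1734| < ϵ.
(-4z^3 - 7z^2 - 2z - 5) + 1734 = -4z^3 - 7z^2 - 2z + 1729 = (z − 7)(-4z^2 - 35z - 247).
So |(-4z^3 - 7z^2 - 2z - 5) + 1734| = |z − 7|·|-4z^2 - 35z - 247|.
Assume first that |z − 7| < 2, so |z| < 9. Then |-4z^2 - 35z - 247| ≤ 4·9^2 + 35·9 + 247 = 886.
Hence |(-4z^3 - 7z^2 - 2z - 5) + 1734| ≤ 886|z − 7| < ϵ provided |z − 7| < ϵ/886.
Take δ = min(2, ϵ/886). Then 0 < |z − 7| < δ gives both |z − 7| < 2 and |z − 7| < ϵ/886, so |(-4z^3 - 7z^2 - 2z - 5) + 1734| < ϵ.

δ = min(2, ϵ/886)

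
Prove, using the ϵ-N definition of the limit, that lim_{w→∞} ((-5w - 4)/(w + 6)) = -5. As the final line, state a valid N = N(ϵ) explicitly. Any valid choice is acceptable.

Suppose ϵ > 0. We seek N > 0 such that w > N implies |(-5w - 4)/(w + 6) + 5| < ϵ.
(-5w - 4)/(w + 6) + 5 = ((-5w - 4) − (-5)(w + 6)) / ((w + 6)) = 26/((w + 6)).
For w > 0 we have w + 6 > w, so |(-5w - 4)/(w + 6) + 5| = 26/((w + 6)) < 26/(w) = 26/w.
Thus |(-5w - 4)/(w + 6) + 5| < ϵ whenever w > 26/ϵ.
Take N = 26/ϵ. If w > N then |(-5w - 4)/(w + 6) + 5| < 26/w < ϵ.

N = 26/ϵ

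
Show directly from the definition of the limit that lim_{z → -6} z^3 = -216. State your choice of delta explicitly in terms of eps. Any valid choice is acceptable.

Let eps > 0 be given. We seek delta > 0 with 0 < |z + 6| < delta ⇒ |z^3 + 216| < eps.
Factor: z^3 + 216 = (z + 6)(z^2 - 6z + 36), so |z^3 + 216| = |z + 6|·|z^2 - 6z + 36|.
Restrict delta ≤ 1. Then |z + 6| < 1 gives |z| < 7, so by the triangle inequality |z^2 - 6z + 36| ≤ 7^2 + 6·7 + 36 = 127.
Hence |z^3 + 216| ≤ 127|z + 6|, which is < eps once |z + 6| < eps/127.
Take delta = min(1, eps/127). If 0 < |z + 6| < delta then both bounds hold and |z^3 + 216| ≤ 127|z + 6| < 127·(eps/127) = eps.

delta = min(1, eps/127)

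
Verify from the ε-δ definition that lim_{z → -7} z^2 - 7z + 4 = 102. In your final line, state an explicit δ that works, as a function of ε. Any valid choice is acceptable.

Fix ε > 0. We want δ > 0 such that 0 < |z + 7| < δ implies |(z^2 - 7z + 4) − 102| < ε.
(z^2 - 7z + 4) − 102 = z^2 - 7z - 98 = (z + 7)(z - 14).
So |(z^2 - 7z + 4) − 102| = |z + 7|·|z - 14|.
Require δ ≤ 2. Then |z + 7| < 2 gives |z| < 9, and by the triangle inequality |z - 14| ≤ 9 + 14 = 23.
Hence |(z^2 - 7z + 4) − 102| ≤ 23|z + 7| < ε provided |z + 7| < ε/23.
Take δ = min(2, ε/23). Then 0 < |z + 7| < δ gives both |z + 7| < 2 and |z + 7| < ε/23, so |(z^2 - 7z + 4) − 102| < ε.

δ = min(2, ε/23)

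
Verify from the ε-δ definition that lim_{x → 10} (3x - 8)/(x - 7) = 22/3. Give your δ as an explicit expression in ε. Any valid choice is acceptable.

Fix ε > 0. We want δ > 0 with 0 < |x − 10| < δ ⇒ |(3x - 8)/(x - 7) − (22/3)| < ε.
Combining over a common denominator, (3x - 8)/(x - 7) − (22/3) = [(3x - 8)·3 − 22·(x - 7)] / [3·(x - 7)] = -13(x − 10) / (3(x - 7)).
So |(3x - 8)/(x - 7) − (22/3)| = 13|x − 10| / (3·|x − 7|).
Require δ ≤ 3/2, so |x − 7| ≥ |3| − |x − 10| > 3 − 3/2 = 3/2.
Hence |(3x - 8)/(x - 7) − (22/3)| < 13|x − 10|/(3·(3/2)) = (26/9)|x − 10|, which is < ε once |x − 10| < (9/26)ε.
Take δ = min(3/2, (9/26)ε). Then 0 < |x − 10| < δ forces both bounds, so |(3x - 8)/(x - 7) − (22/3)| < ε.

δ = min(3/2, (9/26)ε)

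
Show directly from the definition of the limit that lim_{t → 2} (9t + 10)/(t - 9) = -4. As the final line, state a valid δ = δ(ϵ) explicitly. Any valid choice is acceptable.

δ = min(7/2, (7/26)ϵ)

Let ϵ > 0. We want δ > 0 with 0 < |t − 2| < δ ⇒ |(9t + 10)/(t - 9) + 4| < ϵ.
Combining over a common denominator, (9t + 10)/(t - 9) + 4 = [(9t + 10)·(-7) − 28·(t - 9)] / [(-7)·(t - 9)] = -91(t − 2) / ((-7)(t - 9)).
So |(9t + 10)/(t - 9) + 4| = 91|t − 2| / (7·|t − 9|).
Require δ ≤ 7/2, so |t − 9| ≥ |-7| − |t − 2| > 7 − 7/2 = 7/2.
Hence |(9t + 10)/(t - 9) + 4| < 91|t − 2|/(7·(7/2)) = (26/7)|t − 2|, which is < ϵ once |t − 2| < (7/26)ϵ.
Take δ = min(7/2, (7/26)ϵ). Then 0 < |t − 2| < δ forces both bounds, so |(9t + 10)/(t - 9) + 4| < ϵ.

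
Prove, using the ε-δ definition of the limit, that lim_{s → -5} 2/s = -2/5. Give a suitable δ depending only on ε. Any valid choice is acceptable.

δ = min(5/2, (25/4)ε)

Suppose ε > 0. We seek δ > 0 such that 0 < |s + 5| < δ implies |2/s + 2/5| < ε.
|2/s + 2/5| = 2·|-5 − s|/(5·|s|) = 2|s + 5|/(5|s|).
Restrict δ ≤ 5/2. Then |s + 5| < 5/2 gives |s| > 5/2, so 5|s| > 25/2.
Then |2/s + 2/5| < 2|s + 5|/(25/2), which is < ε when |s + 5| < (25/4)ε.
Take δ = min(5/2, (25/4)ε). Then 0 < |s + 5| < δ gives both |s + 5| < 5/2 and |s + 5| < (25/4)ε, so |2/s + 2/5| < ε.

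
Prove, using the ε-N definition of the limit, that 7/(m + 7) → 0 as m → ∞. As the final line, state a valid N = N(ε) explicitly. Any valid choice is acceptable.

Suppose ε > 0. For m ≥ 1, |7/(m + 7) − 0| = 7/(m + 7) ≤ 7/m.
We need 7/m < ε, i.e. m > 7/ε.
Take N = 7/ε. If m > N then |7/(m + 7)| ≤ 7/m < ε.

N = 7/ε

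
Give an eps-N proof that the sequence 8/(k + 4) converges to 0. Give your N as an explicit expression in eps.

N = 8/eps

Fix eps > 0. For k ≥ 1, |8/(k + 4) − 0| = 8/(k + 4) ≤ 8/k.
We need 8/k < eps, i.e. k > 8/eps.
Take N = 8/eps. If k > N then |8/(k + 4)| ≤ 8/k < eps.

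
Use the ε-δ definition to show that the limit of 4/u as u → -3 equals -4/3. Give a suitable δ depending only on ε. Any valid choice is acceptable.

δ = min(3/2, (9/8)ε)

Let ε > 0 be given. We seek δ > 0 such that 0 < |u + 3| < δ implies |4/u + 4/3| < ε.
|4/u + 4/3| = 4·|-3 − u|/(3·|u|) = 4|u + 3|/(3|u|).
Restrict δ ≤ 3/2. Then |u + 3| < 3/2 gives |u| > 3/2, so 3|u| > 9/2.
Then |4/u + 4/3| < 4|u + 3|/(9/2), which is < ε when |u + 3| < (9/8)ε.
Take δ = min(3/2, (9/8)ε). Then 0 < |u + 3| < δ gives both |u + 3| < 3/2 and |u + 3| < (9/8)ε, so |4/u + 4/3| < ε.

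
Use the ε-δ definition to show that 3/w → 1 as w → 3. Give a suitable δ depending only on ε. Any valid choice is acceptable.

Let ε > 0 be given. We seek δ > 0 such that 0 < |w − 3| < δ implies |3/w − 1| < ε.
|3/w − 1| = 3·|3 − w|/(3·|w|) = 3|w − 3|/(3|w|).
Restrict δ ≤ 3/2. Then |w − 3| < 3/2 gives |w| > 3/2, so 3|w| > 9/2.
Then |3/w − 1| < 3|w − 3|/(9/2), which is < ε when |w − 3| < (3/2)ε.
Take δ = min(3/2, (3/2)ε). Then 0 < |w − 3| < δ gives both |w − 3| < 3/2 and |w − 3| < (3/2)ε, so |3/w − 1| < ε.

δ = min(3/2, (3/2)ε)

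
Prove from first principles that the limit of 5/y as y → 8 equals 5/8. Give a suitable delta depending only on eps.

Suppose eps > 0. We seek delta > 0 such that 0 < |y − 8| < delta implies |5/y − (5/8)| < eps.
|5/y − (5/8)| = 5·|8 − y|/(8·|y|) = 5|y − 8|/(8|y|).
Restrict delta ≤ 4. Then |y − 8| < 4 gives |y| > 4, so 8|y| > 32.
Then |5/y − (5/8)| < 5|y − 8|/32, which is < eps when |y − 8| < (32/5)eps.
Take delta = min(4, (32/5)eps). Then 0 < |y − 8| < delta gives both |y − 8| < 4 and |y − 8| < (32/5)eps, so |5/y − (5/8)| < eps.

delta = min(4, (32/5)eps)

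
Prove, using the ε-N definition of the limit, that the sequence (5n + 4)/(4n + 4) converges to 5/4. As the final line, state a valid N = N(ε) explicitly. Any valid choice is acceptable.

Let ε > 0. For n ≥ 1, |(5n + 4)/(4n + 4) − (5/4)| = |-4|/(4(4n + 4)) = 4/(4(4n + 4)).
Since 4n + 4 ≥ 4n for n ≥ 1, this is ≤ 4/(4·4n) = (1/4)/n.
So |(5n + 4)/(4n + 4) − (5/4)| < ε whenever n > (1/4)/ε.
Take N = (1/4)/ε. If n > N then |(5n + 4)/(4n + 4) − (5/4)| ≤ (1/4)/n < ε.

N = (1/4)/ε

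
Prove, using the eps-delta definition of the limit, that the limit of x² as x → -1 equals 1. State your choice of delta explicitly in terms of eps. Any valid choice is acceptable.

delta = min(1, eps/3)

Let eps > 0 be given. We seek delta > 0 with 0 < |x + 1| < delta ⇒ |x² − 1| < eps.
Factor: x² − 1 = (x + 1)(x - 1), so |x² − 1| = |x + 1|·|x - 1|.
Restrict delta ≤ 1. Then |x + 1| < 1 gives |x| < 2, so by the triangle inequality |x - 1| ≤ 2 + 1 = 3.
Hence |x² − 1| ≤ 3|x + 1|, which is < eps once |x + 1| < eps/3.
Take delta = min(1, eps/3). If 0 < |x + 1| < delta then both bounds hold and |x² − 1| ≤ 3|x + 1| < 3·(eps/3) = eps.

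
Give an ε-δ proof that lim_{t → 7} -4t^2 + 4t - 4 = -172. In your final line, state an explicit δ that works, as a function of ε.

δ = min(1, ε/56)

Fix ε > 0. We want δ > 0 such that 0 < |t − 7| < δ implies |(-4t^2 + 4t - 4) + 172| < ε.
(-4t^2 + 4t - 4) + 172 = -4t^2 + 4t + 168 = (t − 7)(-4t - 24).
So |(-4t^2 + 4t - 4) + 172| = |t − 7|·|-4t - 24|.
Require δ ≤ 1. Then |t − 7| < 1 gives |t| < 8, and by the triangle inequality |-4t - 24| ≤ 4·8 + 24 = 56.
Hence |(-4t^2 + 4t - 4) + 172| ≤ 56|t − 7| < ε provided |t − 7| < ε/56.
Choosing δ = min(1, ε/56) ensures both conditions, hence |(-4t^2 + 4t - 4) + 172| < ε.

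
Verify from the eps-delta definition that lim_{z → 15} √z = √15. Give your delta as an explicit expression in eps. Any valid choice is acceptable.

Suppose eps > 0. We want delta > 0 such that 0 < |z − 15| < delta implies |√z − √15| < eps.
Rationalise: √z − √15 = (z − 15)/(√z + √15), so |√z − √15| = |z − 15|/(√z + √15).
Restrict delta ≤ 15 so that |z − 15| < 15 forces z > 0, and then √z + √15 > √15.
Hence |√z − √15| < |z − 15|/√15, which is < eps once |z − 15| < √15·eps.
Take delta = min(15, √15·eps). If 0 < |z − 15| < delta then z > 0 and |√z − √15| < |z − 15|/√15 < eps.

delta = min(15, √15·eps)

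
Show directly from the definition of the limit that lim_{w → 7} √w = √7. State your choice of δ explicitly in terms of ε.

Suppose ε > 0. We want δ > 0 such that 0 < |w − 7| < δ implies |√w − √7| < ε.
Multiplying by the conjugate, |√w − √7| = |w − 7|/(√w + √7).
Restrict δ ≤ 7 so that |w − 7| < 7 forces w > 0, and then √w + √7 > √7.
Hence |√w − √7| < |w − 7|/√7, which is < ε once |w − 7| < √7·ε.
Take δ = min(7, √7·ε). If 0 < |w − 7| < δ then w > 0 and |√w − √7| < |w − 7|/√7 < ε.

δ = min(7, √7·ε)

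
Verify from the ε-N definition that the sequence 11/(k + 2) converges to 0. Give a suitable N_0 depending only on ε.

Let ε > 0. For k ≥ 1, |11/(k + 2) − 0| = 11/(k + 2) ≤ 11/k.
We need 11/k < ε, i.e. k > 11/ε.
Take N_0 = 11/ε. If k > N_0 then |11/(k + 2)| ≤ 11/k < ε.

N_0 = 11/ε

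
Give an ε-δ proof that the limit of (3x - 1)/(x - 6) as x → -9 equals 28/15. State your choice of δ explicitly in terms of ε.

Let ε > 0 be given. We want δ > 0 with 0 < |x + 9| < δ ⇒ |(3x - 1)/(x - 6) − (28/15)| < ε.
Combining over a common denominator, (3x - 1)/(x - 6) − (28/15) = [(3x - 1)·(-15) − (-28)·(x - 6)] / [(-15)·(x - 6)] = -17(x + 9) / ((-15)(x - 6)).
So |(3x - 1)/(x - 6) − (28/15)| = 17|x + 9| / (15·|x − 6|).
Require δ ≤ 15/2, so |x − 6| ≥ |-15| − |x + 9| > 15 − 15/2 = 15/2.
Hence |(3x - 1)/(x - 6) − (28/15)| < 17|x + 9|/(15·(15/2)) = (34/225)|x + 9|, which is < ε once |x + 9| < (225/34)ε.
Take δ = min(15/2, (225/34)ε). Then 0 < |x + 9| < δ forces both bounds, so |(3x - 1)/(x - 6) − (28/15)| < ε.

δ = min(15/2, (225/34)ε)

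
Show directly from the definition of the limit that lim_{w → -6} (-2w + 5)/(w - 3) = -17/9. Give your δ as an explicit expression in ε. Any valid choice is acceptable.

Suppose ε > 0. We want δ > 0 with 0 < |w + 6| < δ ⇒ |(-2w + 5)/(w - 3) + 17/9| < ε.
Combining over a common denominator, (-2w + 5)/(w - 3) + 17/9 = [(-2w + 5)·(-9) − 17·(w - 3)] / [(-9)·(w - 3)] = 1(w + 6) / ((-9)(w - 3)).
So |(-2w + 5)/(w - 3) + 17/9| = |w + 6| / (9·|w − 3|).
Require δ ≤ 9/2, so |w − 3| ≥ |-9| − |w + 6| > 9 − 9/2 = 9/2.
Hence |(-2w + 5)/(w - 3) + 17/9| < |w + 6|/(9·(9/2)) = (2/81)|w + 6|, which is < ε once |w + 6| < (81/2)ε.
Take δ = min(9/2, (81/2)ε). Then 0 < |w + 6| < δ forces both bounds, so |(-2w + 5)/(w - 3) + 17/9| < ε.

δ = min(9/2, (81/2)ε)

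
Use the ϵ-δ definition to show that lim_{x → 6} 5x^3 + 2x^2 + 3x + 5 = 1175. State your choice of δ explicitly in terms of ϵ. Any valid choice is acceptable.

Let ϵ > 0. We want δ > 0 such that 0 < |x − 6| < δ implies |(5x^3 + 2x^2 + 3x + 5) − 1175| < ϵ.
(5x^3 + 2x^2 + 3x + 5) − 1175 = 5x^3 + 2x^2 + 3x - 1170 = (x − 6)(5x^2 + 32x + 195).
So |(5x^3 + 2x^2 + 3x + 5) − 1175| = |x − 6|·|5x^2 + 32x + 195|.
Assume first that |x − 6| < 2, so |x| < 8. Then |5x^2 + 32x + 195| ≤ 5·8^2 + 32·8 + 195 = 771.
Hence |(5x^3 + 2x^2 + 3x + 5) − 1175| ≤ 771|x − 6| < ϵ provided |x − 6| < ϵ/771.
Choosing δ = min(2, ϵ/771) ensures both conditions, hence |(5x^3 + 2x^2 + 3x + 5) − 1175| < ϵ.

δ = min(2, ϵ/771)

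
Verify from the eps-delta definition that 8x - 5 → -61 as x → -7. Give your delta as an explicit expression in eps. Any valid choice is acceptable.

delta = eps/8

Let eps > 0 be given. We need delta > 0 so that 0 < |x + 7| < delta implies |(8x - 5) + 61| < eps.
Since (8x - 5) + 61 = 8(x + 7), we have |(8x - 5) + 61| = 8|x + 7|.
Thus it suffices that |x + 7| < eps/8.
Take delta = eps/8. If 0 < |x + 7| < delta then |(8x - 5) + 61| = 8|x + 7| < 8·(eps/8) = eps.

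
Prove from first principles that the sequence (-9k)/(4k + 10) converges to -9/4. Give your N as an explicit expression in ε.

Let ε > 0. For k ≥ 1, |(-9k)/(4k + 10) + 9/4| = |90|/(4(4k + 10)) = 90/(4(4k + 10)).
Since 4k + 10 ≥ 4k for k ≥ 1, this is ≤ 90/(4·4k) = (45/8)/k.
So |(-9k)/(4k + 10) + 9/4| < ε whenever k > (45/8)/ε.
Take N = (45/8)/ε. If k > N then |(-9k)/(4k + 10) + 9/4| ≤ (45/8)/k < ε.

N = (45/8)/ε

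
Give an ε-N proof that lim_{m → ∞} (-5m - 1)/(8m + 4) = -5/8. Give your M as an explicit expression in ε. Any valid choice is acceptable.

M = (3/16)/ε

Fix ε > 0. For m ≥ 1, |(-5m - 1)/(8m + 4) + 5/8| = |12|/(8(8m + 4)) = 12/(8(8m + 4)).
Since 8m + 4 ≥ 8m for m ≥ 1, this is ≤ 12/(8·8m) = (3/16)/m.
So |(-5m - 1)/(8m + 4) + 5/8| < ε whenever m > (3/16)/ε.
Take M = (3/16)/ε. If m > M then |(-5m - 1)/(8m + 4) + 5/8| ≤ (3/16)/m < ε.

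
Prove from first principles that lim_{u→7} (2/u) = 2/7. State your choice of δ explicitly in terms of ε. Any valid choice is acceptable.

Fix ε > 0. We seek δ > 0 such that 0 < |u − 7| < δ implies |2/u − (2/7)| < ε.
|2/u − (2/7)| = 2·|7 − u|/(7·|u|) = 2|u − 7|/(7|u|).
Require δ ≤ 7/2 so that |u| > 7 − 7/2 = 7/2, hence 7|u| > 49/2.
Then |2/u − (2/7)| < 2|u − 7|/(49/2), which is < ε when |u − 7| < (49/4)ε.
Take δ = min(7/2, (49/4)ε). Then 0 < |u − 7| < δ gives both |u − 7| < 7/2 and |u − 7| < (49/4)ε, so |2/u − (2/7)| < ε.

δ = min(7/2, (49/4)ε)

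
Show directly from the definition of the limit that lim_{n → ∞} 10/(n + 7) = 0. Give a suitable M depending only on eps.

M = 10/eps

Suppose eps > 0. For n ≥ 1, |10/(n + 7) − 0| = 10/(n + 7) ≤ 10/n.
We need 10/n < eps, i.e. n > 10/eps.
Take M = 10/eps. If n > M then |10/(n + 7)| ≤ 10/n < eps.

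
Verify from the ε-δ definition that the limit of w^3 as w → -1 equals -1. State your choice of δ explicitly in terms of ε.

δ = min(1, ε/7)

Suppose ε > 0. We seek δ > 0 with 0 < |w + 1| < δ ⇒ |w^3 + 1| < ε.
Factor: w^3 + 1 = (w + 1)(w^2 - w + 1), so |w^3 + 1| = |w + 1|·|w^2 - w + 1|.
Restrict δ ≤ 1. Then |w + 1| < 1 gives |w| < 2, so by the triangle inequality |w^2 - w + 1| ≤ 2^2 + 2 + 1 = 7.
Hence |w^3 + 1| ≤ 7|w + 1|, which is < ε once |w + 1| < ε/7.
Take δ = min(1, ε/7). If 0 < |w + 1| < δ then both bounds hold and |w^3 + 1| ≤ 7|w + 1| < 7·(ε/7) = ε.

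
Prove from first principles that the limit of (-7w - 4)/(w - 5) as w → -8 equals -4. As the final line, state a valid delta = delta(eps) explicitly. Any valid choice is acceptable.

Let eps > 0 be given. We want delta > 0 with 0 < |w + 8| < delta ⇒ |(-7w - 4)/(w - 5) + 4| < eps.
Combining over a common denominator, (-7w - 4)/(w - 5) + 4 = [(-7w - 4)·(-13) − 52·(w - 5)] / [(-13)·(w - 5)] = 39(w + 8) / ((-13)(w - 5)).
So |(-7w - 4)/(w - 5) + 4| = 39|w + 8| / (13·|w − 5|).
Require delta ≤ 13/2, so |w − 5| ≥ |-13| − |w + 8| > 13 − 13/2 = 13/2.
Hence |(-7w - 4)/(w - 5) + 4| < 39|w + 8|/(13·(13/2)) = (6/13)|w + 8|, which is < eps once |w + 8| < (13/6)eps.
Take delta = min(13/2, (13/6)eps). Then 0 < |w + 8| < delta forces both bounds, so |(-7w - 4)/(w - 5) + 4| < eps.

delta = min(13/2, (13/6)eps)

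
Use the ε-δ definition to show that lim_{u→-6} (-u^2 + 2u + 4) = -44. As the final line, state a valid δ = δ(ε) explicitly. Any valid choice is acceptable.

δ = min(2, ε/16)

Fix ε > 0. We want δ > 0 such that 0 < |u + 6| < δ implies |(-u^2 + 2u + 4) + 44| < ε.
(-u^2 + 2u + 4) + 44 = -u^2 + 2u + 48 = (u + 6)(-u + 8).
So |(-u^2 + 2u + 4) + 44| = |u + 6|·|-u + 8|.
Require δ ≤ 2. Then |u + 6| < 2 gives |u| < 8, and by the triangle inequality |-u + 8| ≤ 8 + 8 = 16.
Hence |(-u^2 + 2u + 4) + 44| ≤ 16|u + 6| < ε provided |u + 6| < ε/16.
Choosing δ = min(2, ε/16) ensures both conditions, hence |(-u^2 + 2u + 4) + 44| < ε.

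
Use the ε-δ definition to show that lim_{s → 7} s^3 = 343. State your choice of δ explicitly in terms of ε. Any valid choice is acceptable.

δ = min(1, ε/169)

Let ε > 0 be given. We seek δ > 0 with 0 < |s − 7| < δ ⇒ |s^3 − 343| < ε.
Factor: s^3 − 343 = (s − 7)(s^2 + 7s + 49), so |s^3 − 343| = |s − 7|·|s^2 + 7s + 49|.
Restrict δ ≤ 1. Then |s − 7| < 1 gives |s| < 8, so by the triangle inequality |s^2 + 7s + 49| ≤ 8^2 + 7·8 + 49 = 169.
Hence |s^3 − 343| ≤ 169|s − 7|, which is < ε once |s − 7| < ε/169.
Take δ = min(1, ε/169). If 0 < |s − 7| < δ then both bounds hold and |s^3 − 343| ≤ 169|s − 7| < 169·(ε/169) = ε.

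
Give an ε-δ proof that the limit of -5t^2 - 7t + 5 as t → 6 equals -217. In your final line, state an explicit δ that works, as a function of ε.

δ = min(2, ε/77)

Fix ε > 0. We want δ > 0 such that 0 < |t − 6| < δ implies |(-5t^2 - 7t + 5) + 217| < ε.
(-5t^2 - 7t + 5) + 217 = -5t^2 - 7t + 222 = (t − 6)(-5t - 37).
So |(-5t^2 - 7t + 5) + 217| = |t − 6|·|-5t - 37|.
Assume first that |t − 6| < 2, so |t| < 8. Then |-5t - 37| ≤ 5·8 + 37 = 77.
Hence |(-5t^2 - 7t + 5) + 217| ≤ 77|t − 6| < ε provided |t − 6| < ε/77.
Choosing δ = min(2, ε/77) ensures both conditions, hence |(-5t^2 - 7t + 5) + 217| < ε.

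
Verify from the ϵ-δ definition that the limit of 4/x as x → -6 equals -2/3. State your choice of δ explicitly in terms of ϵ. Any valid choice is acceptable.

Fix ϵ > 0. We seek δ > 0 such that 0 < |x + 6| < δ implies |4/x + 2/3| < ϵ.
|4/x + 2/3| = 4·|-6 − x|/(6·|x|) = 4|x + 6|/(6|x|).
Require δ ≤ 3 so that |x| > 6 − 3 = 3, hence 6|x| > 18.
Then |4/x + 2/3| < 4|x + 6|/18, which is < ϵ when |x + 6| < (9/2)ϵ.
Take δ = min(3, (9/2)ϵ). Then 0 < |x + 6| < δ gives both |x + 6| < 3 and |x + 6| < (9/2)ϵ, so |4/x + 2/3| < ϵ.

δ = min(3, (9/2)ϵ)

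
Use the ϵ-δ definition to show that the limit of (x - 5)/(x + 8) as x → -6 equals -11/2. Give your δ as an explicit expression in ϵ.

Fix ϵ > 0. We want δ > 0 with 0 < |x + 6| < δ ⇒ |(x - 5)/(x + 8) + 11/2| < ϵ.
Combining over a common denominator, (x - 5)/(x + 8) + 11/2 = [(x - 5)·2 − (-11)·(x + 8)] / [2·(x + 8)] = 13(x + 6) / (2(x + 8)).
So |(x - 5)/(x + 8) + 11/2| = 13|x + 6| / (2·|x + 8|).
Require δ ≤ 1, so |x + 8| ≥ |2| − |x + 6| > 2 − 1 = 1.
Hence |(x - 5)/(x + 8) + 11/2| < 13|x + 6|/(2·1) = (13/2)|x + 6|, which is < ϵ once |x + 6| < (2/13)ϵ.
Take δ = min(1, (2/13)ϵ). Then 0 < |x + 6| < δ forces both bounds, so |(x - 5)/(x + 8) + 11/2| < ϵ.

δ = min(1, (2/13)ϵ)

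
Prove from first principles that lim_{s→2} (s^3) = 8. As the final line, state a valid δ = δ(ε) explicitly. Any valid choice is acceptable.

Let ε > 0. We seek δ > 0 with 0 < |s − 2| < δ ⇒ |s^3 − 8| < ε.
Factor: s^3 − 8 = (s − 2)(s^2 + 2s + 4), so |s^3 − 8| = |s − 2|·|s^2 + 2s + 4|.
Restrict δ ≤ 1. Then |s − 2| < 1 gives |s| < 3, so by the triangle inequality |s^2 + 2s + 4| ≤ 3^2 + 2·3 + 4 = 19.
Hence |s^3 − 8| ≤ 19|s − 2|, which is < ε once |s − 2| < ε/19.
Take δ = min(1, ε/19). If 0 < |s − 2| < δ then both bounds hold and |s^3 − 8| ≤ 19|s − 2| < 19·(ε/19) = ε.

δ = min(1, ε/19)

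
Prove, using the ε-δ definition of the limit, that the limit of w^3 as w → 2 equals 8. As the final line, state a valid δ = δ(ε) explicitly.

δ = min(1, ε/19)

Let ε > 0 be given. We seek δ > 0 with 0 < |w − 2| < δ ⇒ |w^3 − 8| < ε.
Factor: w^3 − 8 = (w − 2)(w^2 + 2w + 4), so |w^3 − 8| = |w − 2|·|w^2 + 2w + 4|.
Restrict δ ≤ 1. Then |w − 2| < 1 gives |w| < 3, so by the triangle inequality |w^2 + 2w + 4| ≤ 3^2 + 2·3 + 4 = 19.
Hence |w^3 − 8| ≤ 19|w − 2|, which is < ε once |w − 2| < ε/19.
Take δ = min(1, ε/19). If 0 < |w − 2| < δ then both bounds hold and |w^3 − 8| ≤ 19|w − 2| < 19·(ε/19) = ε.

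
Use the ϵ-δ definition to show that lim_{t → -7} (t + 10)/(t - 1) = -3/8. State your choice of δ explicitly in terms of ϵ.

δ = min(4, (32/11)ϵ)

Suppose ϵ > 0. We want δ > 0 with 0 < |t + 7| < δ ⇒ |(t + 10)/(t - 1) + 3/8| < ϵ.
Combining over a common denominator, (t + 10)/(t - 1) + 3/8 = [(t + 10)·(-8) − 3·(t - 1)] / [(-8)·(t - 1)] = -11(t + 7) / ((-8)(t - 1)).
So |(t + 10)/(t - 1) + 3/8| = 11|t + 7| / (8·|t − 1|).
Require δ ≤ 4, so |t − 1| ≥ |-8| − |t + 7| > 8 − 4 = 4.
Hence |(t + 10)/(t - 1) + 3/8| < 11|t + 7|/(8·4) = (11/32)|t + 7|, which is < ϵ once |t + 7| < (32/11)ϵ.
Take δ = min(4, (32/11)ϵ). Then 0 < |t + 7| < δ forces both bounds, so |(t + 10)/(t - 1) + 3/8| < ϵ.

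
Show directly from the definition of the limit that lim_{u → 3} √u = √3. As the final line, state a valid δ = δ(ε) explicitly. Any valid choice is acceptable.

δ = min(3, √3·ε)

Let ε > 0 be given. We want δ > 0 such that 0 < |u − 3| < δ implies |√u − √3| < ε.
Multiplying by the conjugate, |√u − √3| = |u − 3|/(√u + √3).
Restrict δ ≤ 3 so that |u − 3| < 3 forces u > 0, and then √u + √3 > √3.
Hence |√u − √3| < |u − 3|/√3, which is < ε once |u − 3| < √3·ε.
Take δ = min(3, √3·ε). If 0 < |u − 3| < δ then u > 0 and |√u − √3| < |u − 3|/√3 < ε.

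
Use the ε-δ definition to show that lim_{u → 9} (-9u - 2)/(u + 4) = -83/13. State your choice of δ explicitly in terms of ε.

δ = min(13/2, (169/68)ε)

Let ε > 0 be given. We want δ > 0 with 0 < |u − 9| < δ ⇒ |(-9u - 2)/(u + 4) + 83/13| < ε.
Combining over a common denominator, (-9u - 2)/(u + 4) + 83/13 = [(-9u - 2)·13 − (-83)·(u + 4)] / [13·(u + 4)] = -34(u − 9) / (13(u + 4)).
So |(-9u - 2)/(u + 4) + 83/13| = 34|u − 9| / (13·|u + 4|).
Restrict δ ≤ 13/2. Then |u − 9| < 13/2 gives |u + 4| = |(u − 9) + 13| ≥ 13 − 13/2 = 13/2.
Hence |(-9u - 2)/(u + 4) + 83/13| < 34|u − 9|/(13·(13/2)) = (68/169)|u − 9|, which is < ε once |u − 9| < (169/68)ε.
Take δ = min(13/2, (169/68)ε). Then 0 < |u − 9| < δ forces both bounds, so |(-9u - 2)/(u + 4) + 83/13| < ε.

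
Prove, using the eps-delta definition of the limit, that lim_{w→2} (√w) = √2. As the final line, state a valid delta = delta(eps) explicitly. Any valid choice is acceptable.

delta = min(2, √2·eps)

Fix eps > 0. We want delta > 0 such that 0 < |w − 2| < delta implies |√w − √2| < eps.
Rationalise: √w − √2 = (w − 2)/(√w + √2), so |√w − √2| = |w − 2|/(√w + √2).
Restrict delta ≤ 2 so that |w − 2| < 2 forces w > 0, and then √w + √2 > √2.
Hence |√w − √2| < |w − 2|/√2, which is < eps once |w − 2| < √2·eps.
Take delta = min(2, √2·eps). If 0 < |w − 2| < delta then w > 0 and |√w − √2| < |w − 2|/√2 < eps.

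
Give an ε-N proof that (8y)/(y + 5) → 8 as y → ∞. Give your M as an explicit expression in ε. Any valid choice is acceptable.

Let ε > 0. We seek M > 0 such that y > M implies |(8y)/(y + 5) − 8| < ε.
(8y)/(y + 5) − 8 = ((8y) − 8(y + 5)) / ((y + 5)) = -40/((y + 5)).
For y > 0 we have y + 5 > y, so |(8y)/(y + 5) − 8| = 40/((y + 5)) < 40/(y) = 40/y.
Thus |(8y)/(y + 5) − 8| < ε whenever y > 40/ε.
Take M = 40/ε. If y > M then |(8y)/(y + 5) − 8| < 40/y < ε.

M = 40/ε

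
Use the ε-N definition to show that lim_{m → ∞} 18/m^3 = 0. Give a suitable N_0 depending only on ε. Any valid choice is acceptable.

N_0 = (18/ε)^{1/3}

Suppose ε > 0. For m ≥ 1, |18/m^3 − 0| = 18/m^3.
18/m^3 < ε ⇔ m^3 > 18/ε ⇔ m > (18/ε)^{1/3}.
Take N_0 = (18/ε)^{1/3}. Then m > N_0 implies 18/m^3 < ε.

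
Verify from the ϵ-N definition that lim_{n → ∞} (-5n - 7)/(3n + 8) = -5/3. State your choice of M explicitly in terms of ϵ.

M = (19/9)/ϵ

Suppose ϵ > 0. For n ≥ 1, |(-5n - 7)/(3n + 8) + 5/3| = |19|/(3(3n + 8)) = 19/(3(3n + 8)).
Since 3n + 8 ≥ 3n for n ≥ 1, this is ≤ 19/(3·3n) = (19/9)/n.
So |(-5n - 7)/(3n + 8) + 5/3| < ϵ whenever n > (19/9)/ϵ.
Take M = (19/9)/ϵ. If n > M then |(-5n - 7)/(3n + 8) + 5/3| ≤ (19/9)/n < ϵ.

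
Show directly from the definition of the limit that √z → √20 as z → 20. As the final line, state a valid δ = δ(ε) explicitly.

Let ε > 0 be given. We want δ > 0 such that 0 < |z − 20| < δ implies |√z − √20| < ε.
Rationalise: √z − √20 = (z − 20)/(√z + √20), so |√z − √20| = |z − 20|/(√z + √20).
Restrict δ ≤ 20 so that |z − 20| < 20 forces z > 0, and then √z + √20 > √20.
Hence |√z − √20| < |z − 20|/√20, which is < ε once |z − 20| < √20·ε.
Take δ = min(20, √20·ε). If 0 < |z − 20| < δ then z > 0 and |√z − √20| < |z − 20|/√20 < ε.

δ = min(20, √20·ε)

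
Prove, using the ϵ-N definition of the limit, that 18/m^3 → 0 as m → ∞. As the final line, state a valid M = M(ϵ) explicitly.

Let ϵ > 0 be given. For m ≥ 1, |18/m^3 − 0| = 18/m^3.
18/m^3 < ϵ ⇔ m^3 > 18/ϵ ⇔ m > (18/ϵ)^{1/3}.
Take M = (18/ϵ)^{1/3}. Then m > M implies 18/m^3 < ϵ.

M = (18/ϵ)^{1/3}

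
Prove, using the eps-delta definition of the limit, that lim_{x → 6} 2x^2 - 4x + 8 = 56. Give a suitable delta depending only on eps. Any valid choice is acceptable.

Fix eps > 0. We want delta > 0 such that 0 < |x − 6| < delta implies |(2x^2 - 4x + 8) − 56| < eps.
(2x^2 - 4x + 8) − 56 = 2x^2 - 4x - 48 = (x − 6)(2x + 8).
So |(2x^2 - 4x + 8) − 56| = |x − 6|·|2x + 8|.
Require delta ≤ 2. Then |x − 6| < 2 gives |x| < 8, and by the triangle inequality |2x + 8| ≤ 2·8 + 8 = 24.
Hence |(2x^2 - 4x + 8) − 56| ≤ 24|x − 6| < eps provided |x − 6| < eps/24.
Take delta = min(2, eps/24). Then 0 < |x − 6| < delta gives both |x − 6| < 2 and |x − 6| < eps/24, so |(2x^2 - 4x + 8) − 56| < eps.

delta = min(2, eps/24)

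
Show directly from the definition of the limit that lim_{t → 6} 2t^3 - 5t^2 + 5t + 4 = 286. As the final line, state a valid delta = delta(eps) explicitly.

delta = min(1, eps/194)

Fix eps > 0. We want delta > 0 such that 0 < |t − 6| < delta implies |(2t^3 - 5t^2 + 5t + 4) − 286| < eps.
(2t^3 - 5t^2 + 5t + 4) − 286 = 2t^3 - 5t^2 + 5t - 282 = (t − 6)(2t^2 + 7t + 47).
So |(2t^3 - 5t^2 + 5t + 4) − 286| = |t − 6|·|2t^2 + 7t + 47|.
Assume first that |t − 6| < 1, so |t| < 7. Then |2t^2 + 7t + 47| ≤ 2·7^2 + 7·7 + 47 = 194.
Hence |(2t^3 - 5t^2 + 5t + 4) − 286| ≤ 194|t − 6| < eps provided |t − 6| < eps/194.
Choosing delta = min(1, eps/194) ensures both conditions, hence |(2t^3 - 5t^2 + 5t + 4) − 286| < eps.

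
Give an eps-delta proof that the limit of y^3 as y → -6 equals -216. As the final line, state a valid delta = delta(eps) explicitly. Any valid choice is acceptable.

delta = min(1, eps/127)

Suppose eps > 0. We seek delta > 0 with 0 < |y + 6| < delta ⇒ |y^3 + 216| < eps.
Factor: y^3 + 216 = (y + 6)(y^2 - 6y + 36), so |y^3 + 216| = |y + 6|·|y^2 - 6y + 36|.
Restrict delta ≤ 1. Then |y + 6| < 1 gives |y| < 7, so by the triangle inequality |y^2 - 6y + 36| ≤ 7^2 + 6·7 + 36 = 127.
Hence |y^3 + 216| ≤ 127|y + 6|, which is < eps once |y + 6| < eps/127.
Take delta = min(1, eps/127). If 0 < |y + 6| < delta then both bounds hold and |y^3 + 216| ≤ 127|y + 6| < 127·(eps/127) = eps.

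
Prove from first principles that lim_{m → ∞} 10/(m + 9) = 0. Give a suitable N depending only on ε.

N = 10/ε

Fix ε > 0. For m ≥ 1, |10/(m + 9) − 0| = 10/(m + 9) ≤ 10/m.
We need 10/m < ε, i.e. m > 10/ε.
Take N = 10/ε. If m > N then |10/(m + 9)| ≤ 10/m < ε.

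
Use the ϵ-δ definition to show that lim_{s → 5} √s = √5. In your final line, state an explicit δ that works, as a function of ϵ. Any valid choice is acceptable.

δ = min(5, √5·ϵ)

Fix ϵ > 0. We want δ > 0 such that 0 < |s − 5| < δ implies |√s − √5| < ϵ.
Multiplying by the conjugate, |√s − √5| = |s − 5|/(√s + √5).
Restrict δ ≤ 5 so that |s − 5| < 5 forces s > 0, and then √s + √5 > √5.
Hence |√s − √5| < |s − 5|/√5, which is < ϵ once |s − 5| < √5·ϵ.
Take δ = min(5, √5·ϵ). If 0 < |s − 5| < δ then s > 0 and |√s − √5| < |s − 5|/√5 < ϵ.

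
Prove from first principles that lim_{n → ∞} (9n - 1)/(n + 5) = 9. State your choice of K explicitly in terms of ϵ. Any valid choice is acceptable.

K = 46/ϵ

Let ϵ > 0. For n ≥ 1, |(9n - 1)/(n + 5) − 9| = |-46|/((n + 5)) = 46/((n + 5)).
Since n + 5 ≥ n for n ≥ 1, this is ≤ 46/(n) = 46/n.
So |(9n - 1)/(n + 5) − 9| < ϵ whenever n > 46/ϵ.
Take K = 46/ϵ. If n > K then |(9n - 1)/(n + 5) − 9| ≤ 46/n < ϵ.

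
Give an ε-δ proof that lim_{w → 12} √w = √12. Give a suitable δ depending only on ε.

Fix ε > 0. We want δ > 0 such that 0 < |w − 12| < δ implies |√w − √12| < ε.
Rationalise: √w − √12 = (w − 12)/(√w + √12), so |√w − √12| = |w − 12|/(√w + √12).
Restrict δ ≤ 12 so that |w − 12| < 12 forces w > 0, and then √w + √12 > √12.
Hence |√w − √12| < |w − 12|/√12, which is < ε once |w − 12| < √12·ε.
Take δ = min(12, √12·ε). If 0 < |w − 12| < δ then w > 0 and |√w − √12| < |w − 12|/√12 < ε.

δ = min(12, √12·ε)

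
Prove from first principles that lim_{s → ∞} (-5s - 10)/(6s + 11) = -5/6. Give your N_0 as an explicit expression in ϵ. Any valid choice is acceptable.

N_0 = (5/36)/ϵ

Let ϵ > 0 be given. We seek N_0 > 0 such that s > N_0 implies |(-5s - 10)/(6s + 11) + 5/6| < ϵ.
(-5s - 10)/(6s + 11) + 5/6 = (6(-5s - 10) − (-5)(6s + 11)) / (6(6s + 11)) = -5/(6(6s + 11)).
For s > 0 we have 6s + 11 > 6s, so |(-5s - 10)/(6s + 11) + 5/6| = 5/(6(6s + 11)) < 5/(6·6s) = (5/36)/s.
Thus |(-5s - 10)/(6s + 11) + 5/6| < ϵ whenever s > (5/36)/ϵ.
Take N_0 = (5/36)/ϵ. If s > N_0 then |(-5s - 10)/(6s + 11) + 5/6| < (5/36)/s < ϵ.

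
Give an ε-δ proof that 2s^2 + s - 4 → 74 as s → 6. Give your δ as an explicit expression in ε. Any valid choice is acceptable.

Let ε > 0. We want δ > 0 such that 0 < |s − 6| < δ implies |(2s^2 + s - 4) − 74| < ε.
(2s^2 + s - 4) − 74 = 2s^2 + s - 78 = (s − 6)(2s + 13).
So |(2s^2 + s - 4) − 74| = |s − 6|·|2s + 13|.
Assume first that |s − 6| < 1, so |s| < 7. Then |2s + 13| ≤ 2·7 + 13 = 27.
Hence |(2s^2 + s - 4) − 74| ≤ 27|s − 6| < ε provided |s − 6| < ε/27.
Choosing δ = min(1, ε/27) ensures both conditions, hence |(2s^2 + s - 4) − 74| < ε.

δ = min(1, ε/27)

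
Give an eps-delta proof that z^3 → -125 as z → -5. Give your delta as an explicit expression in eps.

delta = min(2, eps/109)

Fix eps > 0. We seek delta > 0 with 0 < |z + 5| < delta ⇒ |z^3 + 125| < eps.
Factor: z^3 + 125 = (z + 5)(z^2 - 5z + 25), so |z^3 + 125| = |z + 5|·|z^2 - 5z + 25|.
Restrict delta ≤ 2. Then |z + 5| < 2 gives |z| < 7, so by the triangle inequality |z^2 - 5z + 25| ≤ 7^2 + 5·7 + 25 = 109.
Hence |z^3 + 125| ≤ 109|z + 5|, which is < eps once |z + 5| < eps/109.
Take delta = min(2, eps/109). If 0 < |z + 5| < delta then both bounds hold and |z^3 + 125| ≤ 109|z + 5| < 109·(eps/109) = eps.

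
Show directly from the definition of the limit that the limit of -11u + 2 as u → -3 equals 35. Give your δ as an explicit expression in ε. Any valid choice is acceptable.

δ = ε/11

Let ε > 0 be given. We need δ > 0 so that 0 < |u + 3| < δ implies |(-11u + 2) − 35| < ε.
|(-11u + 2) − 35| = |-11u - 33| = 11|u + 3|.
Thus it suffices that |u + 3| < ε/11.
Take δ = ε/11. If 0 < |u + 3| < δ then |(-11u + 2) − 35| = 11|u + 3| < 11·(ε/11) = ε.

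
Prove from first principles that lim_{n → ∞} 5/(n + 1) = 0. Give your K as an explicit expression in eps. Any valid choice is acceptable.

Let eps > 0 be given. For n ≥ 1, |5/(n + 1) − 0| = 5/(n + 1) ≤ 5/n.
We need 5/n < eps, i.e. n > 5/eps.
Take K = 5/eps. If n > K then |5/(n + 1)| ≤ 5/n < eps.

K = 5/eps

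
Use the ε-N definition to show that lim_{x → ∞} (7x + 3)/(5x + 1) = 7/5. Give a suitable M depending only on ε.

M = (8/25)/ε

Suppose ε > 0. We seek M > 0 such that x > M implies |(7x + 3)/(5x + 1) − (7/5)| < ε.
(7x + 3)/(5x + 1) − (7/5) = (5(7x + 3) − 7(5x + 1)) / (5(5x + 1)) = 8/(5(5x + 1)).
For x > 0 we have 5x + 1 > 5x, so |(7x + 3)/(5x + 1) − (7/5)| = 8/(5(5x + 1)) < 8/(5·5x) = (8/25)/x.
Thus |(7x + 3)/(5x + 1) − (7/5)| < ε whenever x > (8/25)/ε.
Take M = (8/25)/ε. If x > M then |(7x + 3)/(5x + 1) − (7/5)| < (8/25)/x < ε.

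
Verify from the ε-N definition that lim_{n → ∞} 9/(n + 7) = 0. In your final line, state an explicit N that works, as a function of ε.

Suppose ε > 0. For n ≥ 1, |9/(n + 7) − 0| = 9/(n + 7) ≤ 9/n.
We need 9/n < ε, i.e. n > 9/ε.
Take N = 9/ε. If n > N then |9/(n + 7)| ≤ 9/n < ε.

N = 9/ε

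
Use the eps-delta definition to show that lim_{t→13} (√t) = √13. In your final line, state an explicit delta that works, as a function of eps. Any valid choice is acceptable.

Suppose eps > 0. We want delta > 0 such that 0 < |t − 13| < delta implies |√t − √13| < eps.
Multiplying by the conjugate, |√t − √13| = |t − 13|/(√t + √13).
Restrict delta ≤ 13 so that |t − 13| < 13 forces t > 0, and then √t + √13 > √13.
Hence |√t − √13| < |t − 13|/√13, which is < eps once |t − 13| < √13·eps.
Take delta = min(13, √13·eps). If 0 < |t − 13| < delta then t > 0 and |√t − √13| < |t − 13|/√13 < eps.

delta = min(13, √13·eps)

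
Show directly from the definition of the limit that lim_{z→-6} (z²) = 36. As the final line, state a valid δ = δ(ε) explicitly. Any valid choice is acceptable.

δ = min(1, ε/13)

Suppose ε > 0. We seek δ > 0 with 0 < |z + 6| < δ ⇒ |z² − 36| < ε.
Factor: z² − 36 = (z + 6)(z - 6), so |z² − 36| = |z + 6|·|z - 6|.
Impose δ ≤ 1 so that |z| < 7; then |z - 6| ≤ 13.
Hence |z² − 36| ≤ 13|z + 6|, which is < ε once |z + 6| < ε/13.
Take δ = min(1, ε/13). If 0 < |z + 6| < δ then both bounds hold and |z² − 36| ≤ 13|z + 6| < 13·(ε/13) = ε.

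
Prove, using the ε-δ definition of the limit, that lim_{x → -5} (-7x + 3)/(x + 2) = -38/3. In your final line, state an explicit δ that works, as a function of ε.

Fix ε > 0. We want δ > 0 with 0 < |x + 5| < δ ⇒ |(-7x + 3)/(x + 2) + 38/3| < ε.
Combining over a common denominator, (-7x + 3)/(x + 2) + 38/3 = [(-7x + 3)·(-3) − 38·(x + 2)] / [(-3)·(x + 2)] = -17(x + 5) / ((-3)(x + 2)).
So |(-7x + 3)/(x + 2) + 38/3| = 17|x + 5| / (3·|x + 2|).
Restrict δ ≤ 3/2. Then |x + 5| < 3/2 gives |x + 2| = |(x + 5) + (-3)| ≥ 3 − 3/2 = 3/2.
Hence |(-7x + 3)/(x + 2) + 38/3| < 17|x + 5|/(3·(3/2)) = (34/9)|x + 5|, which is < ε once |x + 5| < (9/34)ε.
Take δ = min(3/2, (9/34)ε). Then 0 < |x + 5| < δ forces both bounds, so |(-7x + 3)/(x + 2) + 38/3| < ε.

δ = min(3/2, (9/34)ε)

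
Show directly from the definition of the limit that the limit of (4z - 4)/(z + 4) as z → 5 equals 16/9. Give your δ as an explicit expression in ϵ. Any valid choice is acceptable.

Suppose ϵ > 0. We want δ > 0 with 0 < |z − 5| < δ ⇒ |(4z - 4)/(z + 4) − (16/9)| < ϵ.
Combining over a common denominator, (4z - 4)/(z + 4) − (16/9) = [(4z - 4)·9 − 16·(z + 4)] / [9·(z + 4)] = 20(z − 5) / (9(z + 4)).
So |(4z - 4)/(z + 4) − (16/9)| = 20|z − 5| / (9·|z + 4|).
Restrict δ ≤ 9/2. Then |z − 5| < 9/2 gives |z + 4| = |(z − 5) + 9| ≥ 9 − 9/2 = 9/2.
Hence |(4z - 4)/(z + 4) − (16/9)| < 20|z − 5|/(9·(9/2)) = (40/81)|z − 5|, which is < ϵ once |z − 5| < (81/40)ϵ.
Take δ = min(9/2, (81/40)ϵ). Then 0 < |z − 5| < δ forces both bounds, so |(4z - 4)/(z + 4) − (16/9)| < ϵ.

δ = min(9/2, (81/40)ϵ)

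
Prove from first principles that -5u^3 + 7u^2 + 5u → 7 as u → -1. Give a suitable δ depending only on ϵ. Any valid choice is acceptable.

δ = min(1, ϵ/51)

Fix ϵ > 0. We want δ > 0 such that 0 < |u + 1| < δ implies |(-5u^3 + 7u^2 + 5u) − 7| < ϵ.
(-5u^3 + 7u^2 + 5u) − 7 = -5u^3 + 7u^2 + 5u - 7 = (u + 1)(-5u^2 + 12u - 7).
So |(-5u^3 + 7u^2 + 5u) − 7| = |u + 1|·|-5u^2 + 12u - 7|.
Assume first that |u + 1| < 1, so |u| < 2. Then |-5u^2 + 12u - 7| ≤ 5·2^2 + 12·2 + 7 = 51.
Hence |(-5u^3 + 7u^2 + 5u) − 7| ≤ 51|u + 1| < ϵ provided |u + 1| < ϵ/51.
Take δ = min(1, ϵ/51). Then 0 < |u + 1| < δ gives both |u + 1| < 1 and |u + 1| < ϵ/51, so |(-5u^3 + 7u^2 + 5u) − 7| < ϵ.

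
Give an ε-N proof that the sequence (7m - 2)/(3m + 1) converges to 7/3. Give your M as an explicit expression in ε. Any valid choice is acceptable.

M = (13/9)/ε

Let ε > 0. For m ≥ 1, |(7m - 2)/(3m + 1) − (7/3)| = |-13|/(3(3m + 1)) = 13/(3(3m + 1)).
Since 3m + 1 ≥ 3m for m ≥ 1, this is ≤ 13/(3·3m) = (13/9)/m.
So |(7m - 2)/(3m + 1) − (7/3)| < ε whenever m > (13/9)/ε.
Take M = (13/9)/ε. If m > M then |(7m - 2)/(3m + 1) − (7/3)| ≤ (13/9)/m < ε.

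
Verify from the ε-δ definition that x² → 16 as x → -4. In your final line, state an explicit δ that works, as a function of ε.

Let ε > 0 be given. We seek δ > 0 with 0 < |x + 4| < δ ⇒ |x² − 16| < ε.
Factor: x² − 16 = (x + 4)(x - 4), so |x² − 16| = |x + 4|·|x - 4|.
Impose δ ≤ 2 so that |x| < 6; then |x - 4| ≤ 10.
Hence |x² − 16| ≤ 10|x + 4|, which is < ε once |x + 4| < ε/10.
Take δ = min(2, ε/10). If 0 < |x + 4| < δ then both bounds hold and |x² − 16| ≤ 10|x + 4| < 10·(ε/10) = ε.

δ = min(2, ε/10)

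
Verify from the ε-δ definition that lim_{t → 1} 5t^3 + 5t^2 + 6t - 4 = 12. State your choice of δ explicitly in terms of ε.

Fix ε > 0. We want δ > 0 such that 0 < |t − 1| < δ implies |(5t^3 + 5t^2 + 6t - 4) − 12| < ε.
(5t^3 + 5t^2 + 6t - 4) − 12 = 5t^3 + 5t^2 + 6t - 16 = (t − 1)(5t^2 + 10t + 16).
So |(5t^3 + 5t^2 + 6t - 4) − 12| = |t − 1|·|5t^2 + 10t + 16|.
Require δ ≤ 2. Then |t − 1| < 2 gives |t| < 3, and by the triangle inequality |5t^2 + 10t + 16| ≤ 5·3^2 + 10·3 + 16 = 91.
Hence |(5t^3 + 5t^2 + 6t - 4) − 12| ≤ 91|t − 1| < ε provided |t − 1| < ε/91.
Choosing δ = min(2, ε/91) ensures both conditions, hence |(5t^3 + 5t^2 + 6t - 4) − 12| < ε.

δ = min(2, ε/91)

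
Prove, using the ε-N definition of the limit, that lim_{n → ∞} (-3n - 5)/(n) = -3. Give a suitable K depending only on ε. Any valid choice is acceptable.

Suppose ε > 0. For n ≥ 1, |(-3n - 5)/(n) + 3| = |-5|/((n)) = 5/((n)).
Since n ≥ n for n ≥ 1, this is ≤ 5/(n) = 5/n.
So |(-3n - 5)/(n) + 3| < ε whenever n > 5/ε.
Take K = 5/ε. If n > K then |(-3n - 5)/(n) + 3| ≤ 5/n < ε.

K = 5/ε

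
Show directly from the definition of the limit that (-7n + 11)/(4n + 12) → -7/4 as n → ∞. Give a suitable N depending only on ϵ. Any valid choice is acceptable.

N = 8/ϵ

Let ϵ > 0. For n ≥ 1, |(-7n + 11)/(4n + 12) + 7/4| = |128|/(4(4n + 12)) = 128/(4(4n + 12)).
Since 4n + 12 ≥ 4n for n ≥ 1, this is ≤ 128/(4·4n) = 8/n.
So |(-7n + 11)/(4n + 12) + 7/4| < ϵ whenever n > 8/ϵ.
Take N = 8/ϵ. If n > N then |(-7n + 11)/(4n + 12) + 7/4| ≤ 8/n < ϵ.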